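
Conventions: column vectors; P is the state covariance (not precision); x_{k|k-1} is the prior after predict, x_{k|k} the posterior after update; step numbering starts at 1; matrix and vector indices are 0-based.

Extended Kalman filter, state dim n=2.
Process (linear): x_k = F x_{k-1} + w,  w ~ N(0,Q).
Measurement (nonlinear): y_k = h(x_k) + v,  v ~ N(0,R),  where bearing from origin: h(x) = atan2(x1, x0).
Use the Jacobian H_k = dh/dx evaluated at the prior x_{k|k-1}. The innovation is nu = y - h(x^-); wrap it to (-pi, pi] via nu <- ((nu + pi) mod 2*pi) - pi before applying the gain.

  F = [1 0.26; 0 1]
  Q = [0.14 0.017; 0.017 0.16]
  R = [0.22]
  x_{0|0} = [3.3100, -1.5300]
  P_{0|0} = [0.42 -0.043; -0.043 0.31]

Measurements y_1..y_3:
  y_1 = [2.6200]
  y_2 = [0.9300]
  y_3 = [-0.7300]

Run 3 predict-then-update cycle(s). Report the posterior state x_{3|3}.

step 1: x^-=[2.9122, -1.5300]  P^-=[0.5586 0.0546; 0.0546 0.4700]  H_jac=[0.1414 0.2691]  S=[0.2694]  K=[0.3477; 0.4982]  nu=[3.1037]  x^+=[3.9915, 0.0163]  P^+=[0.5260 0.0079; 0.0079 0.4031]
step 2: x^-=[3.9958, 0.0163]  P^-=[0.6974 0.1297; 0.1297 0.5631]  H_jac=[-0.0010 0.2503]  S=[0.2552]  K=[0.1244; 0.5517]  nu=[0.9259]  x^+=[4.1110, 0.5272]  P^+=[0.6934 0.1122; 0.1122 0.4855]
step 3: x^-=[4.2481, 0.5272]  P^-=[0.9246 0.2554; 0.2554 0.6455]  H_jac=[-0.0288 0.2318]  S=[0.2520]  K=[0.1294; 0.5645]  nu=[-0.8535]  x^+=[4.1376, 0.0454]  P^+=[0.9204 0.2370; 0.2370 0.5651]

x_post = [4.1376, 0.0454]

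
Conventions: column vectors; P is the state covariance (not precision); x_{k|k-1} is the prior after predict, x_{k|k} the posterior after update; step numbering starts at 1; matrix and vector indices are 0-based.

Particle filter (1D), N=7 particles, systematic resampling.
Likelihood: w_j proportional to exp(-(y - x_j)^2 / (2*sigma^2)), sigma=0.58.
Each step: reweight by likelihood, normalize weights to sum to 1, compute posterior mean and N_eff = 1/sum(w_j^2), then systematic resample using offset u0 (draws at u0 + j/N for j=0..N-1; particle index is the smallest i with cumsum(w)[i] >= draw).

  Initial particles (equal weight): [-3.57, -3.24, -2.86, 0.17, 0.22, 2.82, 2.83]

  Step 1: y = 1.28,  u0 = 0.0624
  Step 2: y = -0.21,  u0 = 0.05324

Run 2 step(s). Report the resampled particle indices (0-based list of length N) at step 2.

resampled_idx = [0, 1, 1, 2, 3, 4, 5]

step 1: w=[0.0000, 0.0000, 0.0000, 0.3946, 0.4636, 0.0725, 0.0693]  mean=0.5697  Neff=2.6269  idx=[3, 3, 3, 4, 4, 4, 5]
step 2: w=[0.1717, 0.1717, 0.1717, 0.1617, 0.1617, 0.1617, 0.0000]  mean=0.1942  Neff=5.9946  idx=[0, 1, 1, 2, 3, 4, 5]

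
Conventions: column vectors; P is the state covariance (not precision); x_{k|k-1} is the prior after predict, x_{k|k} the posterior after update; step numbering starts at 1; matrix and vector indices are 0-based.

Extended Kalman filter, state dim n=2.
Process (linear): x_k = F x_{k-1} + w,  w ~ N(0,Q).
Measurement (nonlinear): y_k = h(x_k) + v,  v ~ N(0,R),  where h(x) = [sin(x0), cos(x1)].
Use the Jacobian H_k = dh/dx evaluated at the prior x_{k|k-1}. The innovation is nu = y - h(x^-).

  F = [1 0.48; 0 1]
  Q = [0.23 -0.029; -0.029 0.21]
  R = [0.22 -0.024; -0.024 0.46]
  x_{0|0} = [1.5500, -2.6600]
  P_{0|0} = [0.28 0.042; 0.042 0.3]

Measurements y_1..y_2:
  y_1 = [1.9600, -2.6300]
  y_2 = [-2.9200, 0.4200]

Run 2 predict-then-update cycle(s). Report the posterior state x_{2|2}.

x_post = [-2.0055, -3.6794]

step 1: x^-=[0.2732, -2.6600]  P^-=[0.6194 0.1570; 0.1570 0.5100]  H_jac=[0.9629 0.0000; 0.0000 0.4632]  S=[0.7943 0.0460; 0.0460 0.5694]  K=[0.7470 0.0673; 0.1671 0.4014]  nu=[1.6902, -1.7437]  x^+=[1.4183, -3.0775]  P^+=[0.1690 0.0282; 0.0282 0.3899]
step 2: x^-=[-0.0589, -3.0775]  P^-=[0.5159 0.1863; 0.1863 0.5999]  H_jac=[0.9983 0.0000; 0.0000 0.0641]  S=[0.7341 -0.0121; -0.0121 0.4625]  K=[0.7022 0.0442; 0.2549 0.0898]  nu=[-2.8612, 1.4179]  x^+=[-2.0055, -3.6794]  P^+=[0.1537 0.0540; 0.0540 0.5491]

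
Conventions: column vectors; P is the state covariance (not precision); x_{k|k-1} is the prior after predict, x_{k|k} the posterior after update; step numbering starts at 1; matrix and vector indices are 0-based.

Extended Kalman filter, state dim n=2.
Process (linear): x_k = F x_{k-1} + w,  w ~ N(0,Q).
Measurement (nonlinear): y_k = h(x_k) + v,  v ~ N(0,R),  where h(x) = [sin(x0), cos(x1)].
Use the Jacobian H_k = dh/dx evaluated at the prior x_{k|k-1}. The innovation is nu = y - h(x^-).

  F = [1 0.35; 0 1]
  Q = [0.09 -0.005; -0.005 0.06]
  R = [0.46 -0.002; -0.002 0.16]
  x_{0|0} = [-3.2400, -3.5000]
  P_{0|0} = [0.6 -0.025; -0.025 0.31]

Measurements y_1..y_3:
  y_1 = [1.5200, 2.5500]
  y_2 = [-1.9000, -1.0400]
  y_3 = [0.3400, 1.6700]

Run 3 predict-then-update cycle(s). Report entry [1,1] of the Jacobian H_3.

step 1: x^-=[-4.4650, -3.5000]  P^-=[0.7105 0.0785; 0.0785 0.3700]  H_jac=[-0.2449 0.0000; 0.0000 -0.3508]  S=[0.5026 0.0047; 0.0047 0.2055]  K=[-0.3450 -0.1260; -0.0323 -0.6307]  nu=[0.5504, 3.4865]  x^+=[-5.0942, -5.7169]  P^+=[0.6470 0.0555; 0.0555 0.2875]
step 2: x^-=[-7.0951, -5.7169]  P^-=[0.8111 0.1511; 0.1511 0.3475]  H_jac=[0.6881 0.0000; 0.0000 -0.5365]  S=[0.8440 -0.0578; -0.0578 0.2600]  K=[0.6498 -0.1674; 0.0753 -0.7003]  nu=[-1.1744, -1.8839]  x^+=[-7.5428, -4.4860]  P^+=[0.4349 0.0524; 0.0524 0.2091]
step 3: x^-=[-9.1129, -4.4860]  P^-=[0.5871 0.1205; 0.1205 0.2691]  H_jac=[-0.9518 0.0000; 0.0000 -0.9745]  S=[0.9918 0.1098; 0.1098 0.4156]  K=[-0.5481 -0.1378; -0.0472 -0.6186]  nu=[0.6469, 1.8945]  x^+=[-9.7286, -5.6884]  P^+=[0.2646 0.0215; 0.0215 0.1015]

H_jac[1,1] = -0.9745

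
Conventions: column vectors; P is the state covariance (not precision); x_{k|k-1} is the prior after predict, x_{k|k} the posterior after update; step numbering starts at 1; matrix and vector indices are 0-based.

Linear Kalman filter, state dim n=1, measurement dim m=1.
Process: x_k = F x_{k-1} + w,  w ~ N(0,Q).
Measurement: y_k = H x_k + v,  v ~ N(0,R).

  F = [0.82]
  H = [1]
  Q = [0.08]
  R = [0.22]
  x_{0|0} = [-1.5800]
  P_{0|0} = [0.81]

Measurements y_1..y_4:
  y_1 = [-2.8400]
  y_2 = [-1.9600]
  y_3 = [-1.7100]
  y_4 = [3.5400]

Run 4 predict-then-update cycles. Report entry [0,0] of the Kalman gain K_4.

K[0,0] = 0.3882

step 1: x^-=[-1.2956]  P^-=[0.6246]  S=[0.8446]  K=[0.7395]  nu=[-1.5444]  x^+=[-2.4377]  P^+=[0.1627]
step 2: x^-=[-1.9989]  P^-=[0.1894]  S=[0.4094]  K=[0.4626]  nu=[0.0389]  x^+=[-1.9809]  P^+=[0.1018]
step 3: x^-=[-1.6244]  P^-=[0.1484]  S=[0.3684]  K=[0.4029]  nu=[-0.0856]  x^+=[-1.6589]  P^+=[0.0886]
step 4: x^-=[-1.3603]  P^-=[0.1396]  S=[0.3596]  K=[0.3882]  nu=[4.9003]  x^+=[0.5420]  P^+=[0.0854]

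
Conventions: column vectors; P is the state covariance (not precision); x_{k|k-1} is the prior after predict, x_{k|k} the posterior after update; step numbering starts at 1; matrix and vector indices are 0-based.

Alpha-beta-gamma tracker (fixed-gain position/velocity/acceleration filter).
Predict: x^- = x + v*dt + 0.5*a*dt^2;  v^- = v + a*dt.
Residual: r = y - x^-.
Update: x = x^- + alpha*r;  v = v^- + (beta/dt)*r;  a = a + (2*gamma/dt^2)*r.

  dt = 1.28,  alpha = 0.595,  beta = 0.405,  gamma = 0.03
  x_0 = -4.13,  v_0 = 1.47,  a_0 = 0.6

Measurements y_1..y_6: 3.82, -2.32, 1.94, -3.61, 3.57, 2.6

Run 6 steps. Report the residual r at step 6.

step 1: x_pred=-1.7569  r=5.5769  x^+=1.5614  v^+=4.0026  a^+=0.8042
step 2: x_pred=7.3435  r=-9.6635  x^+=1.5937  v^+=1.9744  a^+=0.4503
step 3: x_pred=4.4899  r=-2.5499  x^+=2.9727  v^+=1.7440  a^+=0.3570
step 4: x_pred=5.4975  r=-9.1075  x^+=0.0785  v^+=-0.6807  a^+=0.0234
step 5: x_pred=-0.7736  r=4.3436  x^+=1.8109  v^+=0.7236  a^+=0.1825
step 6: x_pred=2.8866  r=-0.2866  x^+=2.7161  v^+=0.8666  a^+=0.1720

resid = -0.2866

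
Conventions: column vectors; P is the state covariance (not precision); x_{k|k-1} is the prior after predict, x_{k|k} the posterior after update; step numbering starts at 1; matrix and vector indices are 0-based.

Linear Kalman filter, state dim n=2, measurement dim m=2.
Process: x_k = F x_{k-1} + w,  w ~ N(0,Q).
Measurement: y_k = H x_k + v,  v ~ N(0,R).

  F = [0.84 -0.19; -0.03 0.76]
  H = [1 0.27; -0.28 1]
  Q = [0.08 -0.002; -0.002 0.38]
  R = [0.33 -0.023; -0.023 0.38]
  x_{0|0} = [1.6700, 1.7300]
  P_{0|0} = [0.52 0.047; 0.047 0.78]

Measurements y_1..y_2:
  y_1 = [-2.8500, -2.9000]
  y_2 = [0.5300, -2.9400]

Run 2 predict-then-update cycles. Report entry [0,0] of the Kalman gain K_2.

K[0,0] = 0.3775

step 1: x^-=[1.0741, 1.2647]  P^-=[0.4601 -0.0975; -0.0975 0.8289]  S=[0.7979 -0.0181; -0.0181 1.2995]  K=[0.5399 -0.1666; 0.1734 0.6612]  nu=[-4.2656, -3.8640]  x^+=[-0.5850, -2.0298]  P^+=[0.1882 -0.0230; -0.0230 0.2408]
step 2: x^-=[-0.1057, -1.5251]  P^-=[0.2288 -0.0564; -0.0564 0.5203]  S=[0.5663 0.0013; 0.0013 0.9498]  K=[0.3775 -0.1273; 0.1472 0.5642]  nu=[1.0475, -1.4445]  x^+=[0.4736, -2.1859]  P^+=[0.1329 -0.0199; -0.0199 0.2055]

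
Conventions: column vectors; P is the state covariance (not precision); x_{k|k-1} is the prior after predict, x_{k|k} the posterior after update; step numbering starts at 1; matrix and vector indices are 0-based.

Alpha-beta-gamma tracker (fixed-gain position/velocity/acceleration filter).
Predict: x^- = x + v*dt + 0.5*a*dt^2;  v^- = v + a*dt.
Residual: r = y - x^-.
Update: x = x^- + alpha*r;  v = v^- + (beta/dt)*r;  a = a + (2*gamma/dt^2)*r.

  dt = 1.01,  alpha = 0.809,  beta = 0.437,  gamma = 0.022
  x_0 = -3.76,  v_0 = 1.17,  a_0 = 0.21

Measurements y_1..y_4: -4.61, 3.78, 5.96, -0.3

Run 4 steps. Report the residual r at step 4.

step 1: x_pred=-2.4712  r=-2.1388  x^+=-4.2015  v^+=0.4567  a^+=0.1177
step 2: x_pred=-3.6802  r=7.4602  x^+=2.3551  v^+=3.8034  a^+=0.4395
step 3: x_pred=6.4208  r=-0.4608  x^+=6.0480  v^+=4.0480  a^+=0.4197
step 4: x_pred=10.3505  r=-10.6505  x^+=1.7343  v^+=-0.1364  a^+=-0.0397

resid = -10.6505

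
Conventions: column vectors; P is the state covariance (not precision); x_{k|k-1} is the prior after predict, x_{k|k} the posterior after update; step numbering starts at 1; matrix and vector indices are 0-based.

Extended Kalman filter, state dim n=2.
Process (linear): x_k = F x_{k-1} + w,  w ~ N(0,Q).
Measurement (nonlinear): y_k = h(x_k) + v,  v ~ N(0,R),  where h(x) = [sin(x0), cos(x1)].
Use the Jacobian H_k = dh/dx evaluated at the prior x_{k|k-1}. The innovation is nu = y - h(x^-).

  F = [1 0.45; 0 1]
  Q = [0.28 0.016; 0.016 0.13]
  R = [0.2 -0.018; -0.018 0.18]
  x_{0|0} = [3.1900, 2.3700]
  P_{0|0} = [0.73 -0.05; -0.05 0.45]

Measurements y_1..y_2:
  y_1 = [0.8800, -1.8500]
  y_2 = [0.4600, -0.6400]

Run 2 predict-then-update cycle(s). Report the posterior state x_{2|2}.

step 1: x^-=[4.2565, 2.3700]  P^-=[1.0561 0.1685; 0.1685 0.5800]  H_jac=[-0.4403 0.0000; 0.0000 -0.6973]  S=[0.4047 0.0337; 0.0337 0.4620]  K=[-1.1346 -0.1715; -0.1110 -0.8673]  nu=[1.7779, -1.1332]  x^+=[2.4336, 3.1554]  P^+=[0.5084 0.0150; 0.0150 0.2210]
step 2: x^-=[3.8536, 3.1554]  P^-=[0.8467 0.1304; 0.1304 0.3510]  H_jac=[-0.7571 0.0000; 0.0000 0.0138]  S=[0.6853 -0.0194; -0.0194 0.1801]  K=[-0.9379 -0.0909; -0.1438 0.0115]  nu=[1.1133, 0.3599]  x^+=[2.7766, 2.9995]  P^+=[0.2456 0.0383; 0.0383 0.3368]

x_post = [2.7766, 2.9995]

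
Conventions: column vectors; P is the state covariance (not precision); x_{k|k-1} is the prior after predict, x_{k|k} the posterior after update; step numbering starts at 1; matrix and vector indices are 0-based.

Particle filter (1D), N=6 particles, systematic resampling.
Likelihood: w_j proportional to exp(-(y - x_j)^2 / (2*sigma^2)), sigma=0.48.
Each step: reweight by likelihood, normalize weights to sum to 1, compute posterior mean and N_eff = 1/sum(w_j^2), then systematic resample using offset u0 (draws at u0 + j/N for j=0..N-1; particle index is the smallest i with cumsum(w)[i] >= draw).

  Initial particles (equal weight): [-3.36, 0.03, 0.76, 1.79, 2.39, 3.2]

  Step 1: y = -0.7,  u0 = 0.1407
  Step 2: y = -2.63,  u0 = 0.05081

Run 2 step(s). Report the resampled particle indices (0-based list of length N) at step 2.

step 1: w=[0.0000, 0.9698, 0.0302, 0.0000, 0.0000, 0.0000]  mean=0.0520  Neff=1.0622  idx=[1, 1, 1, 1, 1, 2]
step 2: w=[0.2000, 0.2000, 0.2000, 0.2000, 0.2000, 0.0000]  mean=0.0300  Neff=5.0001  idx=[0, 1, 1, 2, 3, 4]

resampled_idx = [0, 1, 1, 2, 3, 4]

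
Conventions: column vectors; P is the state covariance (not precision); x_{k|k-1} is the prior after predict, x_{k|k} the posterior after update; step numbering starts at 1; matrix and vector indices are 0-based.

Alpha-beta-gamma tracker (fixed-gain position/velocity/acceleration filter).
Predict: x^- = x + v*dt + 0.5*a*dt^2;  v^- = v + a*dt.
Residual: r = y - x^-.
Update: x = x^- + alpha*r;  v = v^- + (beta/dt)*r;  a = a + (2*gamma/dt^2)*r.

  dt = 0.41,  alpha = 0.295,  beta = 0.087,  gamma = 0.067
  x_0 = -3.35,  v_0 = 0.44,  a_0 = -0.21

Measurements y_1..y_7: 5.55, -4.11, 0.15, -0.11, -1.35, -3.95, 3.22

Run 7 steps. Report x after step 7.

x_post = 1.2158

step 1: x_pred=-3.1873  r=8.7373  x^+=-0.6098  v^+=2.2079  a^+=6.7549
step 2: x_pred=0.8632  r=-4.9732  x^+=-0.6039  v^+=3.9221  a^+=2.7905
step 3: x_pred=1.2387  r=-1.0887  x^+=0.9175  v^+=4.8352  a^+=1.9226
step 4: x_pred=3.0616  r=-3.1716  x^+=2.1260  v^+=4.9504  a^+=-0.6056
step 5: x_pred=4.1047  r=-5.4547  x^+=2.4956  v^+=3.5447  a^+=-4.9538
step 6: x_pred=3.5325  r=-7.4825  x^+=1.3252  v^+=-0.0741  a^+=-10.9185
step 7: x_pred=0.3771  r=2.8429  x^+=1.2158  v^+=-3.9475  a^+=-8.6523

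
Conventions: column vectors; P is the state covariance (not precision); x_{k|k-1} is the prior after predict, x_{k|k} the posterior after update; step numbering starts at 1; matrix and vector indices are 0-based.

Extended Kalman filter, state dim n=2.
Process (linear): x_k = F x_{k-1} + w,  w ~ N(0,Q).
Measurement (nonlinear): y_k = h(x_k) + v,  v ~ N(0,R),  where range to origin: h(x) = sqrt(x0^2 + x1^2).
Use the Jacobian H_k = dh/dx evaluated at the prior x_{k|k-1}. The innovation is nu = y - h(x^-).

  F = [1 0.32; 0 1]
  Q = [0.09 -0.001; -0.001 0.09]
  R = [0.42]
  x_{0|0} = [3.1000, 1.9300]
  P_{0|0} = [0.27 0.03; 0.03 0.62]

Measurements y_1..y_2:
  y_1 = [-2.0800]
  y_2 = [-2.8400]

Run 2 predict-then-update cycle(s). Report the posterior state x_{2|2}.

step 1: x^-=[3.7176, 1.9300]  P^-=[0.4427 0.2274; 0.2274 0.7100]  H_jac=[0.8875 0.4608]  S=[1.1054]  K=[0.4502; 0.4785]  nu=[-6.2687]  x^+=[0.8953, -1.0697]  P^+=[0.2186 -0.0107; -0.0107 0.4569]
step 2: x^-=[0.5530, -1.0697]  P^-=[0.3485 0.1345; 0.1345 0.5469]  H_jac=[0.4593 -0.8883]  S=[0.8153]  K=[0.0498; -0.5201]  nu=[-4.0442]  x^+=[0.3515, 1.0336]  P^+=[0.3465 0.1556; 0.1556 0.3263]

x_post = [0.3515, 1.0336]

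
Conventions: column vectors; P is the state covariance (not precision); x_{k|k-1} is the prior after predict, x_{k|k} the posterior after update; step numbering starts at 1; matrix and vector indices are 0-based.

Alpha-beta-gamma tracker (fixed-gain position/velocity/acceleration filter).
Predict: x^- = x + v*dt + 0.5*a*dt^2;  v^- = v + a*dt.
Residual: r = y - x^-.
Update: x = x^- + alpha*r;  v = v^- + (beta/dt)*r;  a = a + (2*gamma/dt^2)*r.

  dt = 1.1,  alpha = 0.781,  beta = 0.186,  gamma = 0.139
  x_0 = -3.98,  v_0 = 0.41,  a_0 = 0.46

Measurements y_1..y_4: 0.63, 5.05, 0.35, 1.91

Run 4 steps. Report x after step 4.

step 1: x_pred=-3.2507  r=3.8807  x^+=-0.2199  v^+=1.5722  a^+=1.3516
step 2: x_pred=2.3273  r=2.7227  x^+=4.4537  v^+=3.5193  a^+=1.9772
step 3: x_pred=9.5212  r=-9.1712  x^+=2.3585  v^+=4.1435  a^+=-0.1299
step 4: x_pred=6.8377  r=-4.9277  x^+=2.9892  v^+=3.1673  a^+=-1.2621

x_post = 2.9892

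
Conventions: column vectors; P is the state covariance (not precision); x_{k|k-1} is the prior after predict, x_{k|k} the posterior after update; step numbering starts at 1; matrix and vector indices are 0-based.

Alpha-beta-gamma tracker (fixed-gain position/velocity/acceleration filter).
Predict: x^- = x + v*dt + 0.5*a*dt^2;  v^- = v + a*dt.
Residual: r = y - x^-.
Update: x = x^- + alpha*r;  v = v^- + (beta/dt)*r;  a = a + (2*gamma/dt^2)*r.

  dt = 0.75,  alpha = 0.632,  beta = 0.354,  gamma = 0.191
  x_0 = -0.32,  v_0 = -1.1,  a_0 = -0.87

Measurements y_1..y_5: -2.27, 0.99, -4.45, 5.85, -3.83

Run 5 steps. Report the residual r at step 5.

resid = -10.2408

step 1: x_pred=-1.3897  r=-0.8803  x^+=-1.9460  v^+=-2.1680  a^+=-1.4678
step 2: x_pred=-3.9849  r=4.9749  x^+=-0.8408  v^+=-0.9207  a^+=1.9107
step 3: x_pred=-0.9939  r=-3.4561  x^+=-3.1782  v^+=-1.1190  a^+=-0.4364
step 4: x_pred=-4.1402  r=9.9902  x^+=2.1736  v^+=3.2691  a^+=6.3480
step 5: x_pred=6.4108  r=-10.2408  x^+=-0.0614  v^+=3.1964  a^+=-0.6066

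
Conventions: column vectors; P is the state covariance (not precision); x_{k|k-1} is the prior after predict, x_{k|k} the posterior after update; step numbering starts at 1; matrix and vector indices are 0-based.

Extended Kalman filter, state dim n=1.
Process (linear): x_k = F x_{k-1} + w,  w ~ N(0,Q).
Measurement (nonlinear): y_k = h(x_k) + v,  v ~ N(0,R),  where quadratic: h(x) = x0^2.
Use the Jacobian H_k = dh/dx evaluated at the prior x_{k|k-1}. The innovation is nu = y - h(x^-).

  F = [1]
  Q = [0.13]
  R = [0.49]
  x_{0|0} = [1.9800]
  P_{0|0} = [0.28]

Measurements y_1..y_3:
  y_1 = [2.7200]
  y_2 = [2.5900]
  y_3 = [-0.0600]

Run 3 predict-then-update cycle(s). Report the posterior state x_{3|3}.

step 1: x^-=[1.9800]  P^-=[0.4100]  H_jac=[3.9600]  S=[6.9195]  K=[0.2346]  nu=[-1.2004]  x^+=[1.6983]  P^+=[0.0290]
step 2: x^-=[1.6983]  P^-=[0.1590]  H_jac=[3.3967]  S=[2.3248]  K=[0.2324]  nu=[-0.2943]  x^+=[1.6299]  P^+=[0.0335]
step 3: x^-=[1.6299]  P^-=[0.1635]  H_jac=[3.2599]  S=[2.2277]  K=[0.2393]  nu=[-2.7167]  x^+=[0.9799]  P^+=[0.0360]

x_post = [0.9799]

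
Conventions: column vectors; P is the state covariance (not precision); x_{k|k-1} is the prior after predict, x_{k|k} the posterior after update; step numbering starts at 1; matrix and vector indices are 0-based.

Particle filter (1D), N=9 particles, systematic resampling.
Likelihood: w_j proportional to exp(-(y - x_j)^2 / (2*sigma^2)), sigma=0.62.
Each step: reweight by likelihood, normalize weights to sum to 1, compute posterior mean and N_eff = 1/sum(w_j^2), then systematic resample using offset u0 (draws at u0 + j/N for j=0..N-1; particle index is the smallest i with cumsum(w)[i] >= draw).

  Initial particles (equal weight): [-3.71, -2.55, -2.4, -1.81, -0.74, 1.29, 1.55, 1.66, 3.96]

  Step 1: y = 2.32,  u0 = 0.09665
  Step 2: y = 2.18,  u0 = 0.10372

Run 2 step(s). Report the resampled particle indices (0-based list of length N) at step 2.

resampled_idx = [1, 2, 3, 3, 4, 5, 6, 7, 7]

step 1: w=[0.0000, 0.0000, 0.0000, 0.0000, 0.0000, 0.1918, 0.3525, 0.4326, 0.0231]  mean=1.6033  Neff=2.8674  idx=[5, 6, 6, 6, 6, 7, 7, 7, 8]
step 2: w=[0.0733, 0.1225, 0.1225, 0.1225, 0.1225, 0.1444, 0.1444, 0.1444, 0.0033]  mean=1.5866  Neff=7.8118  idx=[1, 2, 3, 3, 4, 5, 6, 7, 7]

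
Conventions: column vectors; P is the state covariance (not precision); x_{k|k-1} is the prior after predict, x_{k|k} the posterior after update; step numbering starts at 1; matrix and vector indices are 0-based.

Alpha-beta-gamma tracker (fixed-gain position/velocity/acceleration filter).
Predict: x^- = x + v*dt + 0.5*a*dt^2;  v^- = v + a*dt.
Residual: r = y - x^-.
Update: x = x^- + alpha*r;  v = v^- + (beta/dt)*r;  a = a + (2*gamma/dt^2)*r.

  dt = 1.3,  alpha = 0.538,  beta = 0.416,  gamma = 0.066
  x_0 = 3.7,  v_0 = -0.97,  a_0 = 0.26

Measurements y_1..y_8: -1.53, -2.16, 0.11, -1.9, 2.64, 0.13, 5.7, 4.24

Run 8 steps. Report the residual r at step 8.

resid = -4.8852

step 1: x_pred=2.6587  r=-4.1887  x^+=0.4052  v^+=-1.9724  a^+=-0.0672
step 2: x_pred=-2.2157  r=0.0557  x^+=-2.1857  v^+=-2.0419  a^+=-0.0628
step 3: x_pred=-4.8932  r=5.0032  x^+=-2.2015  v^+=-0.5225  a^+=0.3280
step 4: x_pred=-2.6036  r=0.7036  x^+=-2.2251  v^+=0.1290  a^+=0.3829
step 5: x_pred=-1.7338  r=4.3738  x^+=0.6193  v^+=2.0264  a^+=0.7245
step 6: x_pred=3.8659  r=-3.7359  x^+=1.8560  v^+=1.7728  a^+=0.4327
step 7: x_pred=4.5264  r=1.1736  x^+=5.1578  v^+=2.7110  a^+=0.5244
step 8: x_pred=9.1252  r=-4.8852  x^+=6.4970  v^+=1.8295  a^+=0.1429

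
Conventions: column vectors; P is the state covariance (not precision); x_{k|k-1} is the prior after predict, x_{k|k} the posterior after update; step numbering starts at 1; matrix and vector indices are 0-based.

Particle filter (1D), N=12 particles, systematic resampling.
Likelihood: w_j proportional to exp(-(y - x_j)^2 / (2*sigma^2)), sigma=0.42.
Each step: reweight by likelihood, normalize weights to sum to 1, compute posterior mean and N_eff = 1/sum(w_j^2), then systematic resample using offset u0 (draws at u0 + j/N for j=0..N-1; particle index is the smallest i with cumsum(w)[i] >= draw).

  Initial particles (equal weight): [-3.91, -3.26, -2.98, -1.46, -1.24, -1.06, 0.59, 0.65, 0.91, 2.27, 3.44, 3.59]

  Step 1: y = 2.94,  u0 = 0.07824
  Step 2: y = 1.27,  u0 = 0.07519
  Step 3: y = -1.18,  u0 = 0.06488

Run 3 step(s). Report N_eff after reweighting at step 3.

step 1: w=[0.0000, 0.0000, 0.0000, 0.0000, 0.0000, 0.0000, 0.0000, 0.0000, 0.0000, 0.2608, 0.4582, 0.2810]  mean=3.1770  Neff=2.8017  idx=[9, 9, 9, 10, 10, 10, 10, 10, 11, 11, 11, 11]
step 2: w=[0.3333, 0.3333, 0.3333, 0.0000, 0.0000, 0.0000, 0.0000, 0.0000, 0.0000, 0.0000, 0.0000, 0.0000]  mean=2.2701  Neff=3.0003  idx=[0, 0, 0, 0, 1, 1, 1, 1, 2, 2, 2, 2]
step 3: w=[0.0833, 0.0833, 0.0833, 0.0833, 0.0833, 0.0833, 0.0833, 0.0833, 0.0833, 0.0833, 0.0833, 0.0833]  mean=2.2700  Neff=12.0000  idx=[0, 1, 2, 3, 4, 5, 6, 7, 8, 9, 10, 11]

N_eff = 12.0000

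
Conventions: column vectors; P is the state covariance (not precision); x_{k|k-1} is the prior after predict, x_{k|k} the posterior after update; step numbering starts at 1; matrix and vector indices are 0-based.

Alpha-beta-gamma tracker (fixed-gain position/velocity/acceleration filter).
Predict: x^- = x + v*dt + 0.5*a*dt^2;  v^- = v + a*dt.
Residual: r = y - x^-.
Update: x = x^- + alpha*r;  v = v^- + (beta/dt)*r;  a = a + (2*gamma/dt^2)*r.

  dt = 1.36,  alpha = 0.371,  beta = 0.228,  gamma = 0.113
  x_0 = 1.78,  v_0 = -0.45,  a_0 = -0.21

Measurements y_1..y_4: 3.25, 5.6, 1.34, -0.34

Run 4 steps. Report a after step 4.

a_post = -0.3286

step 1: x_pred=0.9738  r=2.2762  x^+=1.8183  v^+=-0.3540  a^+=0.0681
step 2: x_pred=1.3998  r=4.2002  x^+=2.9581  v^+=0.4428  a^+=0.5813
step 3: x_pred=4.0979  r=-2.7579  x^+=3.0747  v^+=0.7711  a^+=0.2444
step 4: x_pred=4.3494  r=-4.6894  x^+=2.6096  v^+=0.3172  a^+=-0.3286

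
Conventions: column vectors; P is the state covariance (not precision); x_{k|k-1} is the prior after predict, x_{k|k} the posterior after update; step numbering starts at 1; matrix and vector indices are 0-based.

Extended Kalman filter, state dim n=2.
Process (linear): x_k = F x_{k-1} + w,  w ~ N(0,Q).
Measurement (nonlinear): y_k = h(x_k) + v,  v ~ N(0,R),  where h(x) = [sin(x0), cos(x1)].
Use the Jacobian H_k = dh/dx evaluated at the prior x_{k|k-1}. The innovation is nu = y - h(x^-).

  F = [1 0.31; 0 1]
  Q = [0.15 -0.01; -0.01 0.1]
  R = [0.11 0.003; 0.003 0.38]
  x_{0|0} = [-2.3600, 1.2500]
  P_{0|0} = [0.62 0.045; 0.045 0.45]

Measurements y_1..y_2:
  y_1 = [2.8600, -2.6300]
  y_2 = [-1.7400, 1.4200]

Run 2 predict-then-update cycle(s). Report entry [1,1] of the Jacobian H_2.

step 1: x^-=[-1.9725, 1.2500]  P^-=[0.8411 0.1745; 0.1745 0.5500]  H_jac=[-0.3910 0.0000; 0.0000 -0.9490]  S=[0.2386 0.0677; 0.0677 0.8753]  K=[-1.3545 -0.0844; -0.1193 -0.5871]  nu=[3.7804, -2.9453]  x^+=[-6.8445, 2.5282]  P^+=[0.3817 0.0381; 0.0381 0.2355]
step 2: x^-=[-6.0608, 2.5282]  P^-=[0.5779 0.1010; 0.1010 0.3355]  H_jac=[0.9754 0.0000; 0.0000 -0.5756]  S=[0.6598 -0.0537; -0.0537 0.4912]  K=[0.8523 -0.0252; 0.1184 -0.3802]  nu=[-1.9606, 2.2377]  x^+=[-7.7881, 1.4453]  P^+=[0.0960 0.0122; 0.0122 0.2504]

H_jac[1,1] = -0.5756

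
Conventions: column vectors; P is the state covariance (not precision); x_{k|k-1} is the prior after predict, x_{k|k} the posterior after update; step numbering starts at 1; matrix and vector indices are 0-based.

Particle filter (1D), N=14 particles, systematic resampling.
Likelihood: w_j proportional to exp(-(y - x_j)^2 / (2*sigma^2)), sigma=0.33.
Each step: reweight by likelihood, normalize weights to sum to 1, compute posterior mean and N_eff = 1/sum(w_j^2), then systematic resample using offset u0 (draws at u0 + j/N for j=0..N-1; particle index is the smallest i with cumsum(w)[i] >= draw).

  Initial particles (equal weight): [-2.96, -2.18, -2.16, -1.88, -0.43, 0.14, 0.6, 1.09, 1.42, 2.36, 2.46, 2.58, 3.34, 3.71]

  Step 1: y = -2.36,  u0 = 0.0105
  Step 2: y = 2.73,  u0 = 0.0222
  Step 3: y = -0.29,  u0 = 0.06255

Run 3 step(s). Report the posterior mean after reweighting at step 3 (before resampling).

post_mean = -1.8800

step 1: w=[0.0858, 0.3860, 0.3727, 0.1555, 0.0000, 0.0000, 0.0000, 0.0000, 0.0000, 0.0000, 0.0000, 0.0000, 0.0000, 0.0000]  mean=-2.1928  Neff=3.1303  idx=[0, 0, 1, 1, 1, 1, 1, 2, 2, 2, 2, 2, 3, 3]
step 2: w=[0.0000, 0.0000, 0.0000, 0.0000, 0.0000, 0.0000, 0.0000, 0.0000, 0.0000, 0.0000, 0.0000, 0.0000, 0.5000, 0.5000]  mean=-1.8800  Neff=2.0001  idx=[12, 12, 12, 12, 12, 12, 12, 13, 13, 13, 13, 13, 13, 13]
step 3: w=[0.0714, 0.0714, 0.0714, 0.0714, 0.0714, 0.0714, 0.0714, 0.0714, 0.0714, 0.0714, 0.0714, 0.0714, 0.0714, 0.0714]  mean=-1.8800  Neff=14.0000  idx=[0, 1, 2, 3, 4, 5, 6, 7, 8, 9, 10, 11, 12, 13]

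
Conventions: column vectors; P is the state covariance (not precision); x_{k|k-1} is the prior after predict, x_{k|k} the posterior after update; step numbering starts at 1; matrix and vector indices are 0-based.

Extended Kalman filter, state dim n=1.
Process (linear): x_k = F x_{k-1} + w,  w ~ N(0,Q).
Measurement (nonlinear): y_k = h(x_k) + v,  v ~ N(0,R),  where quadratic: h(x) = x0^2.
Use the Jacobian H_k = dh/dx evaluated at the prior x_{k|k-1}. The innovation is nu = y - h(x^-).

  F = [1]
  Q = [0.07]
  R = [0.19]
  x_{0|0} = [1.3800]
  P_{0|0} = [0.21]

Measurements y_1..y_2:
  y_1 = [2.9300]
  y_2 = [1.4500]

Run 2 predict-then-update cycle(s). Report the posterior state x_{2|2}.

step 1: x^-=[1.3800]  P^-=[0.2800]  H_jac=[2.7600]  S=[2.3229]  K=[0.3327]  nu=[1.0256]  x^+=[1.7212]  P^+=[0.0229]
step 2: x^-=[1.7212]  P^-=[0.0929]  H_jac=[3.4424]  S=[1.2909]  K=[0.2477]  nu=[-1.5125]  x^+=[1.3465]  P^+=[0.0137]

x_post = [1.3465]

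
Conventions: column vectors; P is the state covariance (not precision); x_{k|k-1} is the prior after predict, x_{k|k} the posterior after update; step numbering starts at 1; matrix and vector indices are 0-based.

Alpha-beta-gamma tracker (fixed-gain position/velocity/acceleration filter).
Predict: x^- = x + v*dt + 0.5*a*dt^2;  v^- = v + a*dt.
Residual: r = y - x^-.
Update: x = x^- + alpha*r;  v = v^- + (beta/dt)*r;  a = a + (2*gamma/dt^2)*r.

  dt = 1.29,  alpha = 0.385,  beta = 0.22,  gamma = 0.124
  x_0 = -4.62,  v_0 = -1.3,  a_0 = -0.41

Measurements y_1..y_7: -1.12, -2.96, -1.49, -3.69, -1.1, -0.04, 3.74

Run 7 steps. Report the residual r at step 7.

resid = -0.7749

step 1: x_pred=-6.6381  r=5.5181  x^+=-4.5137  v^+=-0.8878  a^+=0.4124
step 2: x_pred=-5.3158  r=2.3558  x^+=-4.4088  v^+=0.0459  a^+=0.7635
step 3: x_pred=-3.7144  r=2.2244  x^+=-2.8580  v^+=1.4101  a^+=1.0950
step 4: x_pred=-0.1279  r=-3.5621  x^+=-1.4993  v^+=2.2151  a^+=0.5641
step 5: x_pred=1.8275  r=-2.9275  x^+=0.7004  v^+=2.4435  a^+=0.1278
step 6: x_pred=3.9589  r=-3.9989  x^+=2.4193  v^+=1.9264  a^+=-0.4682
step 7: x_pred=4.5149  r=-0.7749  x^+=4.2166  v^+=1.1903  a^+=-0.5836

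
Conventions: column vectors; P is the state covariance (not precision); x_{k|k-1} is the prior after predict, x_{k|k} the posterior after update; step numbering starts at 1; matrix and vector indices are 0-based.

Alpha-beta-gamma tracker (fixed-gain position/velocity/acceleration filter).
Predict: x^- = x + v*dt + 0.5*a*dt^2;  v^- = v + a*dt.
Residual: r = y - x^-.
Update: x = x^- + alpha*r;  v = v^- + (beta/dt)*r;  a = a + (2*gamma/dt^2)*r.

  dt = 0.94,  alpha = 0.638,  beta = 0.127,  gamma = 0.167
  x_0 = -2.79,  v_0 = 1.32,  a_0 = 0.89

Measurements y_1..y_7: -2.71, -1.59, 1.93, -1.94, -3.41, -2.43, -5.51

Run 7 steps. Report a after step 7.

a_post = -1.8443

step 1: x_pred=-1.1560  r=-1.5540  x^+=-2.1475  v^+=1.9466  a^+=0.3026
step 2: x_pred=-0.1839  r=-1.4061  x^+=-1.0810  v^+=2.0411  a^+=-0.2289
step 3: x_pred=0.7365  r=1.1935  x^+=1.4980  v^+=1.9872  a^+=0.2222
step 4: x_pred=3.4641  r=-5.4041  x^+=0.0163  v^+=1.4660  a^+=-1.8205
step 5: x_pred=0.5900  r=-4.0000  x^+=-1.9620  v^+=-0.7857  a^+=-3.3325
step 6: x_pred=-4.1729  r=1.7429  x^+=-3.0609  v^+=-3.6828  a^+=-2.6737
step 7: x_pred=-7.7040  r=2.1940  x^+=-6.3042  v^+=-5.8997  a^+=-1.8443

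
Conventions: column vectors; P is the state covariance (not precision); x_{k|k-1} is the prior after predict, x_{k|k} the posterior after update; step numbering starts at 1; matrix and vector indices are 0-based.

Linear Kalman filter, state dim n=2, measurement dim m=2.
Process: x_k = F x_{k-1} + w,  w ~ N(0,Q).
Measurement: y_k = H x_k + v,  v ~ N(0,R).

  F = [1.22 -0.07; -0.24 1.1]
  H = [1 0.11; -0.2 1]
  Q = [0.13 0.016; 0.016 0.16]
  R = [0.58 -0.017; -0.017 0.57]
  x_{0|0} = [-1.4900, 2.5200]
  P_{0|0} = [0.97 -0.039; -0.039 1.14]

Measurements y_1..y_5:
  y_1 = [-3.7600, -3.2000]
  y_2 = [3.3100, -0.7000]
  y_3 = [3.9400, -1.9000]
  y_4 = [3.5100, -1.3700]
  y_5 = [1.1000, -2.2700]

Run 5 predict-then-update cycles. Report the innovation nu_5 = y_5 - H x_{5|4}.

innov = [-2.6165, 0.9271]

step 1: x^-=[-1.9942, 3.1296]  P^-=[1.5860 -0.4088; -0.4088 1.6159]  S=[2.0956 -0.5562; -0.5562 2.4128]  K=[0.6982 -0.1399; 0.0815 0.7224]  nu=[-2.1101, -6.7284]  x^+=[-2.5260, -1.9028]  P^+=[0.4084 -0.0099; -0.0099 0.4084]
step 2: x^-=[-2.9486, -1.4868]  P^-=[0.7416 -0.1485; -0.1485 0.6829]  S=[1.2972 -0.2355; -0.2355 1.3420]  K=[0.5360 -0.1272; 0.0411 0.5382]  nu=[6.4221, 0.1971]  x^+=[0.4688, -1.1168]  P^+=[0.3151 -0.0186; -0.0186 0.3024]
step 3: x^-=[0.6501, -1.3409]  P^-=[0.6036 -0.1248; -0.1248 0.5538]  S=[1.1629 -0.1988; -0.1988 1.1979]  K=[0.4860 -0.1243; 0.0285 0.4879]  nu=[3.4374, -0.4290]  x^+=[2.3741, -1.4523]  P^+=[0.2864 -0.0218; -0.0218 0.2733]
step 4: x^-=[2.9981, -2.1673]  P^-=[0.5614 -0.1185; -0.1185 0.5187]  S=[1.1216 -0.1882; -0.1882 1.1585]  K=[0.4682 -0.1232; 0.0244 0.4721]  nu=[0.7503, 1.3969]  x^+=[3.1773, -1.4895]  P^+=[0.2762 -0.0229; -0.0229 0.2641]
step 5: x^-=[3.9806, -2.4010]  P^-=[0.5463 -0.1164; -0.1164 0.5076]  S=[1.1068 -0.1842; -0.1842 1.1460]  K=[0.4616 -0.1227; 0.0230 0.4669]  nu=[-2.6165, 0.9271]  x^+=[2.6592, -2.0283]  P^+=[0.2724 -0.0233; -0.0233 0.2611]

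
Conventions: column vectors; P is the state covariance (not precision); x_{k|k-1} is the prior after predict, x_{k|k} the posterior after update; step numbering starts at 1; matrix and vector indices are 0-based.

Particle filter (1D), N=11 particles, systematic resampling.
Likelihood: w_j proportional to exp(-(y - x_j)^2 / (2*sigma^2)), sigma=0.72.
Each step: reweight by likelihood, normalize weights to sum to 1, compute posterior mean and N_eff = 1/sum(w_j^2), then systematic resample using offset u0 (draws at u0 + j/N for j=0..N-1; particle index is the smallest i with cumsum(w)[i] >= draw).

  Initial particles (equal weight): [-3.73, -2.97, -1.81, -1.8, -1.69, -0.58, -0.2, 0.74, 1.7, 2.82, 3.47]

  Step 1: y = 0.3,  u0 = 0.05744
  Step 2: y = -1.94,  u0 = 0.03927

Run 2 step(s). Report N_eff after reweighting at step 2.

N_eff = 4.5348

step 1: w=[0.0000, 0.0000, 0.0060, 0.0062, 0.0096, 0.2067, 0.3428, 0.3619, 0.0659, 0.0010, 0.0000]  mean=0.1560  Neff=3.3816  idx=[5, 5, 6, 6, 6, 6, 7, 7, 7, 7, 8]
step 2: w=[0.3023, 0.3023, 0.0971, 0.0971, 0.0971, 0.0971, 0.0018, 0.0018, 0.0018, 0.0018, 0.0000]  mean=-0.4231  Neff=4.5348  idx=[0, 0, 0, 1, 1, 1, 1, 2, 3, 4, 5]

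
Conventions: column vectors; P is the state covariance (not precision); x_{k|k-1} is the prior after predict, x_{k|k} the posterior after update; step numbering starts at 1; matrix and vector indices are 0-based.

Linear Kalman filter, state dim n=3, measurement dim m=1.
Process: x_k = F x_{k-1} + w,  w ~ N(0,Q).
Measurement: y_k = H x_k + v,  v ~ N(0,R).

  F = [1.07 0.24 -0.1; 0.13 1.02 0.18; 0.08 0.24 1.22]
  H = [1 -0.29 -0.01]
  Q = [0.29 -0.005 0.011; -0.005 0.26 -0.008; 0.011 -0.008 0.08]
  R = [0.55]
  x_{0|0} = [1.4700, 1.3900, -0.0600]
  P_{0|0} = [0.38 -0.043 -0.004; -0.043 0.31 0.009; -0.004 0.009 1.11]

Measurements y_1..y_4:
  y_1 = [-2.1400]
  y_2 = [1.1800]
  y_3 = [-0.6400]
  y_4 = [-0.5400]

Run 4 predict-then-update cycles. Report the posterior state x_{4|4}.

x_post = [0.7053, 3.0752, 3.9550]

step 1: x^-=[1.9125, 1.5981, 0.3780]  P^-=[0.7324 0.0542 -0.0887; 0.0542 0.6166 0.3216; -0.0887 0.3216 1.7553]  S=[1.3066]  K=[0.5492; -0.0978; -0.1527]  nu=[-3.5853]  x^+=[-0.0564, 1.9488, 0.9254]  P^+=[0.3383 0.1244 0.0209; 0.1244 0.6041 0.3021; 0.0209 0.3021 1.7248]
step 2: x^-=[0.3148, 2.1470, 1.5922]  P^-=[0.7743 0.2846 0.0070; 0.2846 1.0950 0.9288; 0.0070 0.9288 2.8699]  S=[1.2569]  K=[0.5503; -0.0336; -0.2316]  nu=[1.5037]  x^+=[1.1424, 2.0964, 1.2440]  P^+=[0.3936 0.3078 0.1672; 0.3078 1.0936 0.9190; 0.1672 0.9190 2.8025]
step 3: x^-=[1.6011, 2.5108, 2.1122]  P^-=[0.9099 0.5886 0.3147; 0.5886 1.9222 2.1263; 0.3147 2.1263 4.8994]  S=[1.2867]  K=[0.5721; 0.0077; -0.2727]  nu=[-1.4919]  x^+=[0.7477, 2.4993, 2.5191]  P^+=[0.4888 0.5829 0.5154; 0.5829 1.9221 2.1290; 0.5154 2.1290 4.8037]
step 4: x^-=[1.1479, 3.0999, 3.7329]  P^-=[1.0953 1.0689 0.9794; 1.0689 3.3842 4.4187; 0.9794 4.4187 8.7134]  S=[1.3169]  K=[0.5889; 0.0329; -0.2955]  nu=[-0.7516]  x^+=[0.7053, 3.0752, 3.9550]  P^+=[0.6386 1.0434 1.2086; 1.0434 3.3827 4.4315; 1.2086 4.4315 8.5984]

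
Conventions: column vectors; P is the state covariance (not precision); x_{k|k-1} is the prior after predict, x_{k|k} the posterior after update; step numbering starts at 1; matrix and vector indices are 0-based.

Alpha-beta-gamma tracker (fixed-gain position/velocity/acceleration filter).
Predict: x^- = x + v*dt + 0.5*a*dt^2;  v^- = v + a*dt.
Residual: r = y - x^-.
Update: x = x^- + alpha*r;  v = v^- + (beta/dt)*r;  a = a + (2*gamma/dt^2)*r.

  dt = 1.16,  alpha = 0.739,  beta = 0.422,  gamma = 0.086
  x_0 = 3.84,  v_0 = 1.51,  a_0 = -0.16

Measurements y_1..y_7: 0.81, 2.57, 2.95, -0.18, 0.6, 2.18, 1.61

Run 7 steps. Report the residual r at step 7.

resid = 0.3595

step 1: x_pred=5.4840  r=-4.6740  x^+=2.0299  v^+=-0.3760  a^+=-0.7574
step 2: x_pred=1.0842  r=1.4858  x^+=2.1822  v^+=-0.7141  a^+=-0.5675
step 3: x_pred=0.9721  r=1.9779  x^+=2.4338  v^+=-0.6528  a^+=-0.3147
step 4: x_pred=1.4648  r=-1.6448  x^+=0.2493  v^+=-1.6162  a^+=-0.5249
step 5: x_pred=-1.9787  r=2.5787  x^+=-0.0730  v^+=-1.2870  a^+=-0.1953
step 6: x_pred=-1.6974  r=3.8774  x^+=1.1680  v^+=-0.1030  a^+=0.3003
step 7: x_pred=1.2505  r=0.3595  x^+=1.5162  v^+=0.3761  a^+=0.3463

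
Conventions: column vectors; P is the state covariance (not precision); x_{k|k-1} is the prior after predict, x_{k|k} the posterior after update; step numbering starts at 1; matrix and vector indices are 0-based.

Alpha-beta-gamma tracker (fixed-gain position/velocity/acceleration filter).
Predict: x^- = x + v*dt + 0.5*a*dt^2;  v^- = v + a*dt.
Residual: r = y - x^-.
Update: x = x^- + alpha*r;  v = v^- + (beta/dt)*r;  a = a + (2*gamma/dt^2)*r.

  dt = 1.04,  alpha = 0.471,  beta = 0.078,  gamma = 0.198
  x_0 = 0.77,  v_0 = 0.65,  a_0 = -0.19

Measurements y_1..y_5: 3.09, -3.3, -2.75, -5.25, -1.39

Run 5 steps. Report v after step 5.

v_post = -6.8101

step 1: x_pred=1.3432  r=1.7468  x^+=2.1660  v^+=0.5834  a^+=0.4495
step 2: x_pred=3.0158  r=-6.3158  x^+=0.0411  v^+=0.5772  a^+=-1.8628
step 3: x_pred=-0.3660  r=-2.3840  x^+=-1.4889  v^+=-1.5389  a^+=-2.7357
step 4: x_pred=-4.5688  r=-0.6812  x^+=-4.8897  v^+=-4.4351  a^+=-2.9851
step 5: x_pred=-11.1165  r=9.7265  x^+=-6.5353  v^+=-6.8101  a^+=0.5760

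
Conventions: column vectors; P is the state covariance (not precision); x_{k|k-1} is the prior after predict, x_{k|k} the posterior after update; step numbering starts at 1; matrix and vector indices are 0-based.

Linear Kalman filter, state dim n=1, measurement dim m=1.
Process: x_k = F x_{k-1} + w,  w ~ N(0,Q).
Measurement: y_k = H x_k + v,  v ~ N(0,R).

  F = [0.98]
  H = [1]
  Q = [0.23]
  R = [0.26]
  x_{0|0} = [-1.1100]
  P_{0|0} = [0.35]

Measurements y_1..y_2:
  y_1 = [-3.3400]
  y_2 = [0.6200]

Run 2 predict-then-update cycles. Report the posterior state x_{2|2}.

step 1: x^-=[-1.0878]  P^-=[0.5661]  S=[0.8261]  K=[0.6853]  nu=[-2.2522]  x^+=[-2.6312]  P^+=[0.1782]
step 2: x^-=[-2.5786]  P^-=[0.4011]  S=[0.6611]  K=[0.6067]  nu=[3.1986]  x^+=[-0.6379]  P^+=[0.1577]

x_post = [-0.6379]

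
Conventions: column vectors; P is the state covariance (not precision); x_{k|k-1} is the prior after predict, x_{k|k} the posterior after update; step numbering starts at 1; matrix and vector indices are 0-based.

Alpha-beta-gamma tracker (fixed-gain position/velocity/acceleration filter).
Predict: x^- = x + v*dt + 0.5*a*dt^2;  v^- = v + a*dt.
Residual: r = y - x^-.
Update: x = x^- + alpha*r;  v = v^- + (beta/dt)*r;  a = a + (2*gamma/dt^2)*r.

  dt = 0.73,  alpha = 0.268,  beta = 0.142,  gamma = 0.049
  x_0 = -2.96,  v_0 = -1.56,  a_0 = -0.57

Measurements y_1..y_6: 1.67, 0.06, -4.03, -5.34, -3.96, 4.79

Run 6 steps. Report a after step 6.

a_post = 1.1884

step 1: x_pred=-4.2507  r=5.9207  x^+=-2.6639  v^+=-0.8244  a^+=0.5188
step 2: x_pred=-3.1275  r=3.1875  x^+=-2.2733  v^+=0.1744  a^+=1.1050
step 3: x_pred=-1.8516  r=-2.1784  x^+=-2.4354  v^+=0.5573  a^+=0.7044
step 4: x_pred=-1.8409  r=-3.4991  x^+=-2.7787  v^+=0.3908  a^+=0.0609
step 5: x_pred=-2.4772  r=-1.4828  x^+=-2.8746  v^+=0.1468  a^+=-0.2118
step 6: x_pred=-2.8238  r=7.6138  x^+=-0.7833  v^+=1.4732  a^+=1.1884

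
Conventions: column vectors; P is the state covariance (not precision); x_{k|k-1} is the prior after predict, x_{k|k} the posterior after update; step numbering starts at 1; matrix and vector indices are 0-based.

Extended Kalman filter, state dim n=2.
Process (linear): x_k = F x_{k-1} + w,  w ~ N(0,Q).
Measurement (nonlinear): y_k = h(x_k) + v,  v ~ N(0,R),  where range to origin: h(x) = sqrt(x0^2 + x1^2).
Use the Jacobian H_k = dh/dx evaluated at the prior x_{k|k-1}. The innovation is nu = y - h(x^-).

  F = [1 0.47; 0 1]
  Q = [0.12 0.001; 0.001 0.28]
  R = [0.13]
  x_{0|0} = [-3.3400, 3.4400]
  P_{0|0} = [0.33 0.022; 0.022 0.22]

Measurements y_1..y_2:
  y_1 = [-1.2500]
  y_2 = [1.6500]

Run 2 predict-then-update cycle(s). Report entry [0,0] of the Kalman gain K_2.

step 1: x^-=[-1.7232, 3.4400]  P^-=[0.5193 0.1264; 0.1264 0.5000]  H_jac=[-0.4479 0.8941]  S=[0.5326]  K=[-0.2245; 0.7330]  nu=[-5.0975]  x^+=[-0.5790, -0.2966]  P^+=[0.4924 0.2140; 0.2140 0.2138]
step 2: x^-=[-0.7184, -0.2966]  P^-=[0.8609 0.3155; 0.3155 0.4938]  H_jac=[-0.9243 -0.3816]  S=[1.1600]  K=[-0.7898; -0.4139]  nu=[0.8728]  x^+=[-1.4077, -0.6578]  P^+=[0.1373 -0.0636; -0.0636 0.2951]

K[0,0] = -0.7898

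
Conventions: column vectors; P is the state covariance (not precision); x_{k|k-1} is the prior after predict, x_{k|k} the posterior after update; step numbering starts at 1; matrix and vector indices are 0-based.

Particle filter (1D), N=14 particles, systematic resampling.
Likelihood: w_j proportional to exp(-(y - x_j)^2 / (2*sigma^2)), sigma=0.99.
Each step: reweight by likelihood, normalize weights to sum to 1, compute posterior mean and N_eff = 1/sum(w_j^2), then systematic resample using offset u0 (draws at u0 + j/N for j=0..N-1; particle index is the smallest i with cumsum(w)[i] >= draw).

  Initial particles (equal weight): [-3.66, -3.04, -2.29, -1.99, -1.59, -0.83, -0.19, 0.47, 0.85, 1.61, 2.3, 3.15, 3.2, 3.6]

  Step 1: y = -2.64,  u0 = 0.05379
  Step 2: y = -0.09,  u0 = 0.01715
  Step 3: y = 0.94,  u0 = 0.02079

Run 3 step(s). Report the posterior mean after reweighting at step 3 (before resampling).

post_mean = -0.9688

step 1: w=[0.1445, 0.2265, 0.2309, 0.1981, 0.1400, 0.0462, 0.0115, 0.0018, 0.0005, 0.0000, 0.0000, 0.0000, 0.0000, 0.0000]  mean=-2.4023  Neff=5.3589  idx=[0, 0, 1, 1, 1, 2, 2, 2, 3, 3, 3, 4, 4, 5]
step 2: w=[0.0007, 0.0007, 0.0055, 0.0055, 0.0055, 0.0392, 0.0392, 0.0392, 0.0734, 0.0734, 0.0734, 0.1470, 0.1470, 0.3503]  mean=-1.5209  Neff=5.3534  idx=[4, 6, 8, 9, 10, 11, 11, 12, 12, 13, 13, 13, 13, 13]
step 3: w=[0.0003, 0.0040, 0.0104, 0.0104, 0.0104, 0.0316, 0.0316, 0.0316, 0.0316, 0.1676, 0.1676, 0.1676, 0.1676, 0.1676]  mean=-0.9688  Neff=6.9066  idx=[3, 6, 9, 9, 9, 10, 10, 11, 11, 11, 12, 12, 13, 13]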